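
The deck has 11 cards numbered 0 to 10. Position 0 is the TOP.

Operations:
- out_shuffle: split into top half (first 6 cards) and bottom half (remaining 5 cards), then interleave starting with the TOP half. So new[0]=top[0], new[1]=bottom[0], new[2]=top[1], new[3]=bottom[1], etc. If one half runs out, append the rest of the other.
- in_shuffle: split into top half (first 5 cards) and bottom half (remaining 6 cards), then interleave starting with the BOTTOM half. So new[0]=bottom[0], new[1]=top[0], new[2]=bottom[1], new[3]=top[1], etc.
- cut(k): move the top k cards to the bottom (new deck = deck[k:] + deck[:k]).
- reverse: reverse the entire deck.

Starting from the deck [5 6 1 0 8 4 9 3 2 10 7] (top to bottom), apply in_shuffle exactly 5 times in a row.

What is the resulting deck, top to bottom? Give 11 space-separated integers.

Answer: 10 2 3 9 4 8 0 1 6 5 7

Derivation:
After op 1 (in_shuffle): [4 5 9 6 3 1 2 0 10 8 7]
After op 2 (in_shuffle): [1 4 2 5 0 9 10 6 8 3 7]
After op 3 (in_shuffle): [9 1 10 4 6 2 8 5 3 0 7]
After op 4 (in_shuffle): [2 9 8 1 5 10 3 4 0 6 7]
After op 5 (in_shuffle): [10 2 3 9 4 8 0 1 6 5 7]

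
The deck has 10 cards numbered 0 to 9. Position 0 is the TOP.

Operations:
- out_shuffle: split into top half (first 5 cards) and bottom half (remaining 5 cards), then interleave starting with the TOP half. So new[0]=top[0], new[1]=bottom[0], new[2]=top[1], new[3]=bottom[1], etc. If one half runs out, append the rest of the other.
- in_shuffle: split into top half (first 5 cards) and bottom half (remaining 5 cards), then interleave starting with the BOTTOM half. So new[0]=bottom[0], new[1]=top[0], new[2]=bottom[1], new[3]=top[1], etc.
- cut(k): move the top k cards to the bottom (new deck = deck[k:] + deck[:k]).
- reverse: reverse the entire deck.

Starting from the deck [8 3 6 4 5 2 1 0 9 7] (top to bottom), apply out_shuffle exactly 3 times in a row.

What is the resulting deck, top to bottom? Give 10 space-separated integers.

After op 1 (out_shuffle): [8 2 3 1 6 0 4 9 5 7]
After op 2 (out_shuffle): [8 0 2 4 3 9 1 5 6 7]
After op 3 (out_shuffle): [8 9 0 1 2 5 4 6 3 7]

Answer: 8 9 0 1 2 5 4 6 3 7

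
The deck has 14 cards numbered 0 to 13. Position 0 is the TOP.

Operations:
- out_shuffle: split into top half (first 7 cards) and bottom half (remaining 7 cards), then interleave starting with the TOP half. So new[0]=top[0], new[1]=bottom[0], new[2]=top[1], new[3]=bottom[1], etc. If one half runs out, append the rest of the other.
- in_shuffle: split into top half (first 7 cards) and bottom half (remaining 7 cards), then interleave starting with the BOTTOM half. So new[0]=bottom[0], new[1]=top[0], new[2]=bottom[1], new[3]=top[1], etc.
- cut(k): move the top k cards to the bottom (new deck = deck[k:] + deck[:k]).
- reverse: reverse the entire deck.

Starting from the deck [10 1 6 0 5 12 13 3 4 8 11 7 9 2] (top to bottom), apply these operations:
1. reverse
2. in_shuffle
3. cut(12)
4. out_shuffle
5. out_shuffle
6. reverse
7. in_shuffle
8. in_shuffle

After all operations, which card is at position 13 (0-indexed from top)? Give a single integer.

Answer: 12

Derivation:
After op 1 (reverse): [2 9 7 11 8 4 3 13 12 5 0 6 1 10]
After op 2 (in_shuffle): [13 2 12 9 5 7 0 11 6 8 1 4 10 3]
After op 3 (cut(12)): [10 3 13 2 12 9 5 7 0 11 6 8 1 4]
After op 4 (out_shuffle): [10 7 3 0 13 11 2 6 12 8 9 1 5 4]
After op 5 (out_shuffle): [10 6 7 12 3 8 0 9 13 1 11 5 2 4]
After op 6 (reverse): [4 2 5 11 1 13 9 0 8 3 12 7 6 10]
After op 7 (in_shuffle): [0 4 8 2 3 5 12 11 7 1 6 13 10 9]
After op 8 (in_shuffle): [11 0 7 4 1 8 6 2 13 3 10 5 9 12]
Position 13: card 12.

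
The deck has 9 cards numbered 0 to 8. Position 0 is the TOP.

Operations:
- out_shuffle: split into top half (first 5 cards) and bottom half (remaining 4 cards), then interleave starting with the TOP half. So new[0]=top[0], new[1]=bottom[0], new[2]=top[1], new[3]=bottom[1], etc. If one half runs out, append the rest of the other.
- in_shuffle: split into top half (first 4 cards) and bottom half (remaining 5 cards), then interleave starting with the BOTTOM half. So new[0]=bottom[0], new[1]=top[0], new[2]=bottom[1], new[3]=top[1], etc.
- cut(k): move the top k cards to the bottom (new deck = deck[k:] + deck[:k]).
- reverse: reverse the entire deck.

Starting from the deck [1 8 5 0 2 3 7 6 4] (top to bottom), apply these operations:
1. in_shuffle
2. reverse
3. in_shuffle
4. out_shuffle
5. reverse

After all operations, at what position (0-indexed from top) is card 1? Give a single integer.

Answer: 5

Derivation:
After op 1 (in_shuffle): [2 1 3 8 7 5 6 0 4]
After op 2 (reverse): [4 0 6 5 7 8 3 1 2]
After op 3 (in_shuffle): [7 4 8 0 3 6 1 5 2]
After op 4 (out_shuffle): [7 6 4 1 8 5 0 2 3]
After op 5 (reverse): [3 2 0 5 8 1 4 6 7]
Card 1 is at position 5.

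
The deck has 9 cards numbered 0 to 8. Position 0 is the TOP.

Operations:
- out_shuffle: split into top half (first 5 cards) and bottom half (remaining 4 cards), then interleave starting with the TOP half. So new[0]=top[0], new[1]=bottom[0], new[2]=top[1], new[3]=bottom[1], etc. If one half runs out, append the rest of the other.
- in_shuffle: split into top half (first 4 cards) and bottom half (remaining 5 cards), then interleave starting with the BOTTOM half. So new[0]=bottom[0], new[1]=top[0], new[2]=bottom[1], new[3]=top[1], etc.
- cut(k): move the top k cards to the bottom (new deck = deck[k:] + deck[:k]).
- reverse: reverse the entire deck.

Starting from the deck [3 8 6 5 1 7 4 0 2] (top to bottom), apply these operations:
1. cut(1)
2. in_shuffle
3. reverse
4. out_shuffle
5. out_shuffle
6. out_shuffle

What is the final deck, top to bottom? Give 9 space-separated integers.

After op 1 (cut(1)): [8 6 5 1 7 4 0 2 3]
After op 2 (in_shuffle): [7 8 4 6 0 5 2 1 3]
After op 3 (reverse): [3 1 2 5 0 6 4 8 7]
After op 4 (out_shuffle): [3 6 1 4 2 8 5 7 0]
After op 5 (out_shuffle): [3 8 6 5 1 7 4 0 2]
After op 6 (out_shuffle): [3 7 8 4 6 0 5 2 1]

Answer: 3 7 8 4 6 0 5 2 1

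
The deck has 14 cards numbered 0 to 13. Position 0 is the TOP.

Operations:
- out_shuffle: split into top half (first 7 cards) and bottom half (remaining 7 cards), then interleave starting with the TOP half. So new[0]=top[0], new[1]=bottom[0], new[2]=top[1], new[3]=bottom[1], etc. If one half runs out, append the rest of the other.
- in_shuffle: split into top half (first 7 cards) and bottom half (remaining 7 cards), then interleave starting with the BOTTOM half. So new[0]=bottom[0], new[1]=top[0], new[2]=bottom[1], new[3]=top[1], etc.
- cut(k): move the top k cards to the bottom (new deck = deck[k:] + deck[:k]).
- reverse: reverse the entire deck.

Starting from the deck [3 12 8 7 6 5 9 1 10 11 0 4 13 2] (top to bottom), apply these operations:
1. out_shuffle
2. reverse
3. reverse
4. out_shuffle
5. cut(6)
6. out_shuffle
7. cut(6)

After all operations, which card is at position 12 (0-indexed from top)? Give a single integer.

After op 1 (out_shuffle): [3 1 12 10 8 11 7 0 6 4 5 13 9 2]
After op 2 (reverse): [2 9 13 5 4 6 0 7 11 8 10 12 1 3]
After op 3 (reverse): [3 1 12 10 8 11 7 0 6 4 5 13 9 2]
After op 4 (out_shuffle): [3 0 1 6 12 4 10 5 8 13 11 9 7 2]
After op 5 (cut(6)): [10 5 8 13 11 9 7 2 3 0 1 6 12 4]
After op 6 (out_shuffle): [10 2 5 3 8 0 13 1 11 6 9 12 7 4]
After op 7 (cut(6)): [13 1 11 6 9 12 7 4 10 2 5 3 8 0]
Position 12: card 8.

Answer: 8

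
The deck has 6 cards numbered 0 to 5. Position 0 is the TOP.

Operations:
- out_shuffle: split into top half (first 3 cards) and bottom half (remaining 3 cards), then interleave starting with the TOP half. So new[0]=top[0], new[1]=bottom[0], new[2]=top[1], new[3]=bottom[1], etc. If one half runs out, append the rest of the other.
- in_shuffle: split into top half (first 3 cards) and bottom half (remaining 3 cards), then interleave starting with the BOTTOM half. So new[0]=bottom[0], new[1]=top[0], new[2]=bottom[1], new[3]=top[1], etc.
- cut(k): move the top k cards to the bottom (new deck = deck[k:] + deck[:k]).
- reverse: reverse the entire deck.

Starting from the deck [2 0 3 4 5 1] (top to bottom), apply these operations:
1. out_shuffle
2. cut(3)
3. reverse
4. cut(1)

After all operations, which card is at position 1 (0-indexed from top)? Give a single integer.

Answer: 2

Derivation:
After op 1 (out_shuffle): [2 4 0 5 3 1]
After op 2 (cut(3)): [5 3 1 2 4 0]
After op 3 (reverse): [0 4 2 1 3 5]
After op 4 (cut(1)): [4 2 1 3 5 0]
Position 1: card 2.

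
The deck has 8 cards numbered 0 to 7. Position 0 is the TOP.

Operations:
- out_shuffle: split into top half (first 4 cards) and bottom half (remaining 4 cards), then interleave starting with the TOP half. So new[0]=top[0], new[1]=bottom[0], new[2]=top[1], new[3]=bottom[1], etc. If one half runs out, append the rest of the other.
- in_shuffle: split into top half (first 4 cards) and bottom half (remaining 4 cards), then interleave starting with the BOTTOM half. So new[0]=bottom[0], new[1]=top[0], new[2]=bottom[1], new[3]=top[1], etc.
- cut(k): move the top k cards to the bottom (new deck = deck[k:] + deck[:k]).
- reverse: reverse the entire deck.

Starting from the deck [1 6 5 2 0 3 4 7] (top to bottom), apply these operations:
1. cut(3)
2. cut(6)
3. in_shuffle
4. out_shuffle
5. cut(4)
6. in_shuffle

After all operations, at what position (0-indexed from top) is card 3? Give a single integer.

Answer: 0

Derivation:
After op 1 (cut(3)): [2 0 3 4 7 1 6 5]
After op 2 (cut(6)): [6 5 2 0 3 4 7 1]
After op 3 (in_shuffle): [3 6 4 5 7 2 1 0]
After op 4 (out_shuffle): [3 7 6 2 4 1 5 0]
After op 5 (cut(4)): [4 1 5 0 3 7 6 2]
After op 6 (in_shuffle): [3 4 7 1 6 5 2 0]
Card 3 is at position 0.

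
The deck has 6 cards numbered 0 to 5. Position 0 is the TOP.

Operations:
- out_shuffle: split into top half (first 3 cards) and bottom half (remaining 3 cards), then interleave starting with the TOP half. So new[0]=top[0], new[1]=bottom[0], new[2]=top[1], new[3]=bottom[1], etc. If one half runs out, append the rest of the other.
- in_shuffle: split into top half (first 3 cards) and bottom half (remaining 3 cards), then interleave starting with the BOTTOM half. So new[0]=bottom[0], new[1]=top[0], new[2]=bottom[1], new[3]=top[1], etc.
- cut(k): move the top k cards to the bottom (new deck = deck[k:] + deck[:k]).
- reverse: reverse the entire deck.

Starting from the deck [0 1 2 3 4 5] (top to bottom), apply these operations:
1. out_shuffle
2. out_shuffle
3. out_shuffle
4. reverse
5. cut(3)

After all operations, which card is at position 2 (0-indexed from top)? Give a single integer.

After op 1 (out_shuffle): [0 3 1 4 2 5]
After op 2 (out_shuffle): [0 4 3 2 1 5]
After op 3 (out_shuffle): [0 2 4 1 3 5]
After op 4 (reverse): [5 3 1 4 2 0]
After op 5 (cut(3)): [4 2 0 5 3 1]
Position 2: card 0.

Answer: 0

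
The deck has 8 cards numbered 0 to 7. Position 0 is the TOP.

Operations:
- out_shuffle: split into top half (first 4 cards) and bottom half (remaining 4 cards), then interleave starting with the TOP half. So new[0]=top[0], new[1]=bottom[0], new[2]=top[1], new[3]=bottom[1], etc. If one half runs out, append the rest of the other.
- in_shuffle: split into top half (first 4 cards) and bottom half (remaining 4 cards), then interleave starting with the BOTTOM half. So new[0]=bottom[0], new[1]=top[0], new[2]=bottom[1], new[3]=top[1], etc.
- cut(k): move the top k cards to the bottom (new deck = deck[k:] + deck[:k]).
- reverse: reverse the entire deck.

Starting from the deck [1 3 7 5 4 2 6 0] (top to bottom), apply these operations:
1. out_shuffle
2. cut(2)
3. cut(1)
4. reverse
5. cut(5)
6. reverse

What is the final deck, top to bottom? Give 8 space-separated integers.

Answer: 5 0 1 4 3 2 7 6

Derivation:
After op 1 (out_shuffle): [1 4 3 2 7 6 5 0]
After op 2 (cut(2)): [3 2 7 6 5 0 1 4]
After op 3 (cut(1)): [2 7 6 5 0 1 4 3]
After op 4 (reverse): [3 4 1 0 5 6 7 2]
After op 5 (cut(5)): [6 7 2 3 4 1 0 5]
After op 6 (reverse): [5 0 1 4 3 2 7 6]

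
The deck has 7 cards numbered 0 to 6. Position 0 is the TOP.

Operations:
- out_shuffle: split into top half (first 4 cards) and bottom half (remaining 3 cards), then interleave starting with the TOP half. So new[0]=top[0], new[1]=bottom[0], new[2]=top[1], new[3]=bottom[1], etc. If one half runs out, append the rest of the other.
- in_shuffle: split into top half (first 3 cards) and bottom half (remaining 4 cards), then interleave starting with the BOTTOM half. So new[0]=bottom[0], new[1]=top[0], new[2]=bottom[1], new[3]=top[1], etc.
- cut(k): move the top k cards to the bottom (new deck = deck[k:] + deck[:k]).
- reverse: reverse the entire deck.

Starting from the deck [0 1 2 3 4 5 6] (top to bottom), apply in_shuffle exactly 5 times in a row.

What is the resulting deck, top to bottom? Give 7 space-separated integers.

Answer: 1 3 5 0 2 4 6

Derivation:
After op 1 (in_shuffle): [3 0 4 1 5 2 6]
After op 2 (in_shuffle): [1 3 5 0 2 4 6]
After op 3 (in_shuffle): [0 1 2 3 4 5 6]
After op 4 (in_shuffle): [3 0 4 1 5 2 6]
After op 5 (in_shuffle): [1 3 5 0 2 4 6]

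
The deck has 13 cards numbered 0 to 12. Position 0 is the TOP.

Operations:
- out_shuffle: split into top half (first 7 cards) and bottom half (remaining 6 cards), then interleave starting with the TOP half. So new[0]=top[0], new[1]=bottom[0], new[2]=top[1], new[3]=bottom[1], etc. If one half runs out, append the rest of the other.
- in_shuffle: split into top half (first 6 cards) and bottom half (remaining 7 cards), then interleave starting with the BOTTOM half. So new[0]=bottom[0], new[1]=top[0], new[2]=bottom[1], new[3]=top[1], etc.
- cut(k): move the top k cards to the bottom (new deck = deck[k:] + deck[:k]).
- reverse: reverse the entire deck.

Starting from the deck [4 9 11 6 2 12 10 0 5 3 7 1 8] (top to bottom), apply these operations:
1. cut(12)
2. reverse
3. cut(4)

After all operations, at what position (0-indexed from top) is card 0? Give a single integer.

After op 1 (cut(12)): [8 4 9 11 6 2 12 10 0 5 3 7 1]
After op 2 (reverse): [1 7 3 5 0 10 12 2 6 11 9 4 8]
After op 3 (cut(4)): [0 10 12 2 6 11 9 4 8 1 7 3 5]
Card 0 is at position 0.

Answer: 0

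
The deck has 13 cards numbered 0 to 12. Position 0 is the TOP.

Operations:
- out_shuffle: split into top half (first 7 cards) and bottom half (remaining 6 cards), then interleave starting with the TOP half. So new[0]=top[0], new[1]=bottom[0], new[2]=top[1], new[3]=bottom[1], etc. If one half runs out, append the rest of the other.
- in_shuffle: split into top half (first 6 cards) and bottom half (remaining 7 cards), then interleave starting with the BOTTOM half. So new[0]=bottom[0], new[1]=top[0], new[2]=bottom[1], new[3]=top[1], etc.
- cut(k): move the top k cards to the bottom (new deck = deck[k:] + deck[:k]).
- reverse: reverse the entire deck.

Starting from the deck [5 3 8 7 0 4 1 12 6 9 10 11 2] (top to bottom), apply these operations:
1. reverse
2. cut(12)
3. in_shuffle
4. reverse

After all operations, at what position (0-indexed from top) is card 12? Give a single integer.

After op 1 (reverse): [2 11 10 9 6 12 1 4 0 7 8 3 5]
After op 2 (cut(12)): [5 2 11 10 9 6 12 1 4 0 7 8 3]
After op 3 (in_shuffle): [12 5 1 2 4 11 0 10 7 9 8 6 3]
After op 4 (reverse): [3 6 8 9 7 10 0 11 4 2 1 5 12]
Card 12 is at position 12.

Answer: 12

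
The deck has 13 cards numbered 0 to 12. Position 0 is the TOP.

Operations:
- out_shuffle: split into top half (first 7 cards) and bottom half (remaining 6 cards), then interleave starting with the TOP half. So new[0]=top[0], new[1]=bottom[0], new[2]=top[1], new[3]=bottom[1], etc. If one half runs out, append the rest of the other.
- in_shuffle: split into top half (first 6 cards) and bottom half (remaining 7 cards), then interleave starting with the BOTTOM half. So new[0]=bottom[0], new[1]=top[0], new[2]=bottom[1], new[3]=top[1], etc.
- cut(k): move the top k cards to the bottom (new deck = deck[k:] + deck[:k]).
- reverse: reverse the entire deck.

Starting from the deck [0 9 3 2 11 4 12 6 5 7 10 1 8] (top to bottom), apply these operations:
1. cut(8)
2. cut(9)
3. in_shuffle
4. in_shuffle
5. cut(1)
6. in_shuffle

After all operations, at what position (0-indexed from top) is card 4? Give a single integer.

After op 1 (cut(8)): [5 7 10 1 8 0 9 3 2 11 4 12 6]
After op 2 (cut(9)): [11 4 12 6 5 7 10 1 8 0 9 3 2]
After op 3 (in_shuffle): [10 11 1 4 8 12 0 6 9 5 3 7 2]
After op 4 (in_shuffle): [0 10 6 11 9 1 5 4 3 8 7 12 2]
After op 5 (cut(1)): [10 6 11 9 1 5 4 3 8 7 12 2 0]
After op 6 (in_shuffle): [4 10 3 6 8 11 7 9 12 1 2 5 0]
Card 4 is at position 0.

Answer: 0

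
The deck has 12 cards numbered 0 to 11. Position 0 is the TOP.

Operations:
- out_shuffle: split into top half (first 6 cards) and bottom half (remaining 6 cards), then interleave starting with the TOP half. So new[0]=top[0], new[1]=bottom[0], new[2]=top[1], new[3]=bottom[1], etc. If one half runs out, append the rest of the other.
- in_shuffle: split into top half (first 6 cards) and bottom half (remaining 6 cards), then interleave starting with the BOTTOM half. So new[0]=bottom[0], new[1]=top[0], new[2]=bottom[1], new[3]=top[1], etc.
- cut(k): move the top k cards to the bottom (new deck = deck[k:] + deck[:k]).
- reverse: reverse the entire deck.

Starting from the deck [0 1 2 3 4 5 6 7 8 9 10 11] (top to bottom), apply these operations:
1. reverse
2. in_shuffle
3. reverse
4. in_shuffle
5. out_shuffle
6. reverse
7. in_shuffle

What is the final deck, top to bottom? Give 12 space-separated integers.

After op 1 (reverse): [11 10 9 8 7 6 5 4 3 2 1 0]
After op 2 (in_shuffle): [5 11 4 10 3 9 2 8 1 7 0 6]
After op 3 (reverse): [6 0 7 1 8 2 9 3 10 4 11 5]
After op 4 (in_shuffle): [9 6 3 0 10 7 4 1 11 8 5 2]
After op 5 (out_shuffle): [9 4 6 1 3 11 0 8 10 5 7 2]
After op 6 (reverse): [2 7 5 10 8 0 11 3 1 6 4 9]
After op 7 (in_shuffle): [11 2 3 7 1 5 6 10 4 8 9 0]

Answer: 11 2 3 7 1 5 6 10 4 8 9 0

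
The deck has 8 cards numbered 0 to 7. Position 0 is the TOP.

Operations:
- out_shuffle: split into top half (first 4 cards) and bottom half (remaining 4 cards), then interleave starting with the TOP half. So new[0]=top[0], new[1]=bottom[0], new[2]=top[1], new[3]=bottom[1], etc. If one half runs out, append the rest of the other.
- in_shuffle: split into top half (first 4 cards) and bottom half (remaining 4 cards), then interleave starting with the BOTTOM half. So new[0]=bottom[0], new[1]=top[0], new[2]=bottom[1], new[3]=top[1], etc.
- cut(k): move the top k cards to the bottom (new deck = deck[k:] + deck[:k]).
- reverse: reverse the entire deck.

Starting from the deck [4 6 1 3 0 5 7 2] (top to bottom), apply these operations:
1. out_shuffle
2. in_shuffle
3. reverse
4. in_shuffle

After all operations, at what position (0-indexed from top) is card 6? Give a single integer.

Answer: 5

Derivation:
After op 1 (out_shuffle): [4 0 6 5 1 7 3 2]
After op 2 (in_shuffle): [1 4 7 0 3 6 2 5]
After op 3 (reverse): [5 2 6 3 0 7 4 1]
After op 4 (in_shuffle): [0 5 7 2 4 6 1 3]
Card 6 is at position 5.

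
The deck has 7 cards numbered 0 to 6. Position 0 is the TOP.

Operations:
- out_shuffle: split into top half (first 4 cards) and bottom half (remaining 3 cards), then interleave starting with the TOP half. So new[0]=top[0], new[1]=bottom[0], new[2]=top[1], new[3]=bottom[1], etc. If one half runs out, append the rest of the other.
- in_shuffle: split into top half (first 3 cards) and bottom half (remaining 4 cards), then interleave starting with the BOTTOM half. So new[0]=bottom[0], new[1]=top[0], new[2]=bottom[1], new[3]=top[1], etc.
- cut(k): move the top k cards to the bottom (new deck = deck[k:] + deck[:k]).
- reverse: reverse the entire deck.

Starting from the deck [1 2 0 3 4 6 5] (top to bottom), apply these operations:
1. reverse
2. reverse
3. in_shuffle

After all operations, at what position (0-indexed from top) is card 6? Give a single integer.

After op 1 (reverse): [5 6 4 3 0 2 1]
After op 2 (reverse): [1 2 0 3 4 6 5]
After op 3 (in_shuffle): [3 1 4 2 6 0 5]
Card 6 is at position 4.

Answer: 4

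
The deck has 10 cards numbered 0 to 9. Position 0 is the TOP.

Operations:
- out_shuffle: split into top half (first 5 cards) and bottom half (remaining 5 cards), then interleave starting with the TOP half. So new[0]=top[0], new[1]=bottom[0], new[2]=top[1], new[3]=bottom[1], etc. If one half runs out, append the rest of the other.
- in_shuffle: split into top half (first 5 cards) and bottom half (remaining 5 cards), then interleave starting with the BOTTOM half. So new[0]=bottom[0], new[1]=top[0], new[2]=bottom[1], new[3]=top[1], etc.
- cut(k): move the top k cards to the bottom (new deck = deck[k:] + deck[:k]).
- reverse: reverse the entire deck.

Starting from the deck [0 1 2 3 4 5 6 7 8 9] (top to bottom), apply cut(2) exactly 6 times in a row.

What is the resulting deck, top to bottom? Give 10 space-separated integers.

Answer: 2 3 4 5 6 7 8 9 0 1

Derivation:
After op 1 (cut(2)): [2 3 4 5 6 7 8 9 0 1]
After op 2 (cut(2)): [4 5 6 7 8 9 0 1 2 3]
After op 3 (cut(2)): [6 7 8 9 0 1 2 3 4 5]
After op 4 (cut(2)): [8 9 0 1 2 3 4 5 6 7]
After op 5 (cut(2)): [0 1 2 3 4 5 6 7 8 9]
After op 6 (cut(2)): [2 3 4 5 6 7 8 9 0 1]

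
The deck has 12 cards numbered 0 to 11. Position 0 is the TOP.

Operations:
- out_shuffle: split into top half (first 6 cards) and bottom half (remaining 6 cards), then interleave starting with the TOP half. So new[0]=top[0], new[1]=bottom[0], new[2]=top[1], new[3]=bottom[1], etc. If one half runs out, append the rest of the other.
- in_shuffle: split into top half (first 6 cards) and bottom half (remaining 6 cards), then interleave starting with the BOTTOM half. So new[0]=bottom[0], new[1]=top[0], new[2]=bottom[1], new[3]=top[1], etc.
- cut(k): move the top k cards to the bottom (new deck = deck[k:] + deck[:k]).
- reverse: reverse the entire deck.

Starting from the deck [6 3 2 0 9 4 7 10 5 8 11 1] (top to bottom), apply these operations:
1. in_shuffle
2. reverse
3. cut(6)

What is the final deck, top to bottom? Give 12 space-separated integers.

After op 1 (in_shuffle): [7 6 10 3 5 2 8 0 11 9 1 4]
After op 2 (reverse): [4 1 9 11 0 8 2 5 3 10 6 7]
After op 3 (cut(6)): [2 5 3 10 6 7 4 1 9 11 0 8]

Answer: 2 5 3 10 6 7 4 1 9 11 0 8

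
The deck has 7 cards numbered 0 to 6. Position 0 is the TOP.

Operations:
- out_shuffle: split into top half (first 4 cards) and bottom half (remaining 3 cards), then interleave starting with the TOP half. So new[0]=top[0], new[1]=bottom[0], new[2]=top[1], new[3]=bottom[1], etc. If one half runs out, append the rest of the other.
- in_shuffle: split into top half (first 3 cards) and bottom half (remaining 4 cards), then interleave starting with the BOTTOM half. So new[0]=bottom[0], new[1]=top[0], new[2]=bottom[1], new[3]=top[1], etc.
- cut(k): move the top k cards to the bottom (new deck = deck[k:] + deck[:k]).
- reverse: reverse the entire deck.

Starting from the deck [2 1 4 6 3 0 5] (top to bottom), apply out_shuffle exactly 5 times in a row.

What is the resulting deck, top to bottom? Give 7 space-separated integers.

After op 1 (out_shuffle): [2 3 1 0 4 5 6]
After op 2 (out_shuffle): [2 4 3 5 1 6 0]
After op 3 (out_shuffle): [2 1 4 6 3 0 5]
After op 4 (out_shuffle): [2 3 1 0 4 5 6]
After op 5 (out_shuffle): [2 4 3 5 1 6 0]

Answer: 2 4 3 5 1 6 0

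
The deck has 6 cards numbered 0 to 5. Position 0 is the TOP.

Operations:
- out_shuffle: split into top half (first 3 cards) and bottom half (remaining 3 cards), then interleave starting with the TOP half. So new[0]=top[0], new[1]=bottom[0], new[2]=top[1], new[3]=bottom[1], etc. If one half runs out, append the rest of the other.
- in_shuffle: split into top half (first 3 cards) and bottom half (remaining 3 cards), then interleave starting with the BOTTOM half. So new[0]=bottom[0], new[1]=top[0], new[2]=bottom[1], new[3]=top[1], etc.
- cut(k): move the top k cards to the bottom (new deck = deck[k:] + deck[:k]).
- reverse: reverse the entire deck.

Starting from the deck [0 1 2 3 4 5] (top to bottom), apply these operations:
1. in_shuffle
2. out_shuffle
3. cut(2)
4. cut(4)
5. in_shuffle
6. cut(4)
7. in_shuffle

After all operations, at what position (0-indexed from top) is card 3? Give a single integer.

Answer: 0

Derivation:
After op 1 (in_shuffle): [3 0 4 1 5 2]
After op 2 (out_shuffle): [3 1 0 5 4 2]
After op 3 (cut(2)): [0 5 4 2 3 1]
After op 4 (cut(4)): [3 1 0 5 4 2]
After op 5 (in_shuffle): [5 3 4 1 2 0]
After op 6 (cut(4)): [2 0 5 3 4 1]
After op 7 (in_shuffle): [3 2 4 0 1 5]
Card 3 is at position 0.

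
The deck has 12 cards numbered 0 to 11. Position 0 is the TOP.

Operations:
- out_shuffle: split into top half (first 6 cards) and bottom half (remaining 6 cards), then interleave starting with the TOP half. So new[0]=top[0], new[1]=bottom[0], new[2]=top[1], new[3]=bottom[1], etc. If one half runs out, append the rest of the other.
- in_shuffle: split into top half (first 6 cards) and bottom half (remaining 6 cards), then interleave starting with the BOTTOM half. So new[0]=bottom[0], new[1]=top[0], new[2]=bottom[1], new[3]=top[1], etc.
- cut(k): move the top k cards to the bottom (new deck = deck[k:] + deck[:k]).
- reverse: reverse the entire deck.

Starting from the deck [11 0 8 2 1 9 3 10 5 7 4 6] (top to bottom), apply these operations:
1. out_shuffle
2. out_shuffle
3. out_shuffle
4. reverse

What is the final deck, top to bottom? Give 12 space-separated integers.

Answer: 6 1 5 0 9 7 8 3 4 2 10 11

Derivation:
After op 1 (out_shuffle): [11 3 0 10 8 5 2 7 1 4 9 6]
After op 2 (out_shuffle): [11 2 3 7 0 1 10 4 8 9 5 6]
After op 3 (out_shuffle): [11 10 2 4 3 8 7 9 0 5 1 6]
After op 4 (reverse): [6 1 5 0 9 7 8 3 4 2 10 11]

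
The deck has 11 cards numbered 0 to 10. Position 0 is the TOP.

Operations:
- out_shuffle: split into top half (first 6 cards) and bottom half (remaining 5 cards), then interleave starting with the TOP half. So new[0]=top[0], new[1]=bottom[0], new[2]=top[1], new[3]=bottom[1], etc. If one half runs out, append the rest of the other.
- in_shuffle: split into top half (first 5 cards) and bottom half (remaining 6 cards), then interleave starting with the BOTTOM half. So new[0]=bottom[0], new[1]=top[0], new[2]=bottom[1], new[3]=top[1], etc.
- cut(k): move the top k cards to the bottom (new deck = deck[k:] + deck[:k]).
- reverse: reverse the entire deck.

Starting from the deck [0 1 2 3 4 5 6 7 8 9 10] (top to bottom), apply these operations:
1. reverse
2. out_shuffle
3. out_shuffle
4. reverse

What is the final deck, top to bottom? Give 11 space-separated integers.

After op 1 (reverse): [10 9 8 7 6 5 4 3 2 1 0]
After op 2 (out_shuffle): [10 4 9 3 8 2 7 1 6 0 5]
After op 3 (out_shuffle): [10 7 4 1 9 6 3 0 8 5 2]
After op 4 (reverse): [2 5 8 0 3 6 9 1 4 7 10]

Answer: 2 5 8 0 3 6 9 1 4 7 10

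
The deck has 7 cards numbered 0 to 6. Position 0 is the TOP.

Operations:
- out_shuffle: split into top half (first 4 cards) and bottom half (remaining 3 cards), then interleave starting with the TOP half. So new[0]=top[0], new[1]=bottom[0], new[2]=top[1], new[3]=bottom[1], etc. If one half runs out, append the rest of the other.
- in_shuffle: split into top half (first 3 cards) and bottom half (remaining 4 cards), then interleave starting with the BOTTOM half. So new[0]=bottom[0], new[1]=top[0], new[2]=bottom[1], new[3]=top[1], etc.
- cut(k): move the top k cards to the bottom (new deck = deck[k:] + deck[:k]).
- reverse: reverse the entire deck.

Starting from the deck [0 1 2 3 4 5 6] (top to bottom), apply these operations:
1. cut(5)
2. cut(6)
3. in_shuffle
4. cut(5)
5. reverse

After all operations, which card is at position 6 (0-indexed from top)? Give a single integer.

Answer: 6

Derivation:
After op 1 (cut(5)): [5 6 0 1 2 3 4]
After op 2 (cut(6)): [4 5 6 0 1 2 3]
After op 3 (in_shuffle): [0 4 1 5 2 6 3]
After op 4 (cut(5)): [6 3 0 4 1 5 2]
After op 5 (reverse): [2 5 1 4 0 3 6]
Position 6: card 6.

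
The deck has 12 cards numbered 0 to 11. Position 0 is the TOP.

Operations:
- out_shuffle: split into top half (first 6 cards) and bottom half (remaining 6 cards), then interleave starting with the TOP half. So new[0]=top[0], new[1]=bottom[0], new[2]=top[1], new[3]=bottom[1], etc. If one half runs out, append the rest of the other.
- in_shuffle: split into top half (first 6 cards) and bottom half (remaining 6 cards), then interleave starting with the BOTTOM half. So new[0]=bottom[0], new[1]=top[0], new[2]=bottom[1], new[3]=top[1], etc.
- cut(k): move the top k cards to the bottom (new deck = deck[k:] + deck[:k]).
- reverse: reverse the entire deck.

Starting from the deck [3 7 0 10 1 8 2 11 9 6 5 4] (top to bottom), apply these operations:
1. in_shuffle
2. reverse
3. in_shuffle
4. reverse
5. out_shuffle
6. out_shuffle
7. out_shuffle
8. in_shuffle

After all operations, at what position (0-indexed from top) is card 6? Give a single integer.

After op 1 (in_shuffle): [2 3 11 7 9 0 6 10 5 1 4 8]
After op 2 (reverse): [8 4 1 5 10 6 0 9 7 11 3 2]
After op 3 (in_shuffle): [0 8 9 4 7 1 11 5 3 10 2 6]
After op 4 (reverse): [6 2 10 3 5 11 1 7 4 9 8 0]
After op 5 (out_shuffle): [6 1 2 7 10 4 3 9 5 8 11 0]
After op 6 (out_shuffle): [6 3 1 9 2 5 7 8 10 11 4 0]
After op 7 (out_shuffle): [6 7 3 8 1 10 9 11 2 4 5 0]
After op 8 (in_shuffle): [9 6 11 7 2 3 4 8 5 1 0 10]
Card 6 is at position 1.

Answer: 1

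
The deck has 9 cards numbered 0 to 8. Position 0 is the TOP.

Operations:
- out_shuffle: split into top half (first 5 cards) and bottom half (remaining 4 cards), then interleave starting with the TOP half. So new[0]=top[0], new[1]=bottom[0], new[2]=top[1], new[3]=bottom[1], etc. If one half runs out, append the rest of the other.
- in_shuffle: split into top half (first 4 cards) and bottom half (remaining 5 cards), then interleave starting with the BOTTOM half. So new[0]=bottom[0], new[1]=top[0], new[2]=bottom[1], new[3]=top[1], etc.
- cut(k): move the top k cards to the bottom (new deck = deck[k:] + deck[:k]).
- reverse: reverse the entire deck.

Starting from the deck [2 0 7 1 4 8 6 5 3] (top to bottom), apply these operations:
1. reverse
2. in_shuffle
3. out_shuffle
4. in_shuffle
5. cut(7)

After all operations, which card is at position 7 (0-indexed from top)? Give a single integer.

Answer: 3

Derivation:
After op 1 (reverse): [3 5 6 8 4 1 7 0 2]
After op 2 (in_shuffle): [4 3 1 5 7 6 0 8 2]
After op 3 (out_shuffle): [4 6 3 0 1 8 5 2 7]
After op 4 (in_shuffle): [1 4 8 6 5 3 2 0 7]
After op 5 (cut(7)): [0 7 1 4 8 6 5 3 2]
Position 7: card 3.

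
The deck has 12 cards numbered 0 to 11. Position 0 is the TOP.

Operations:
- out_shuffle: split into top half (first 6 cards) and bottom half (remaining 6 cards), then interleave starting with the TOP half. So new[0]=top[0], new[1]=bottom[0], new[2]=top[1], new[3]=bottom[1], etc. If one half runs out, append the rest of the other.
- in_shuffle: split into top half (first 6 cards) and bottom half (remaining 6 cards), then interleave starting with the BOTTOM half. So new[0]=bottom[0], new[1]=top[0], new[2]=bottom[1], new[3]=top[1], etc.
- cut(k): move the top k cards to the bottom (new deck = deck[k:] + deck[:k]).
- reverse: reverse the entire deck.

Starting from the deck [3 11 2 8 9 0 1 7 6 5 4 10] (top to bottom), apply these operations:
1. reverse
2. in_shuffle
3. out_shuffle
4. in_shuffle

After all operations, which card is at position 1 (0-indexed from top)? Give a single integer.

After op 1 (reverse): [10 4 5 6 7 1 0 9 8 2 11 3]
After op 2 (in_shuffle): [0 10 9 4 8 5 2 6 11 7 3 1]
After op 3 (out_shuffle): [0 2 10 6 9 11 4 7 8 3 5 1]
After op 4 (in_shuffle): [4 0 7 2 8 10 3 6 5 9 1 11]
Position 1: card 0.

Answer: 0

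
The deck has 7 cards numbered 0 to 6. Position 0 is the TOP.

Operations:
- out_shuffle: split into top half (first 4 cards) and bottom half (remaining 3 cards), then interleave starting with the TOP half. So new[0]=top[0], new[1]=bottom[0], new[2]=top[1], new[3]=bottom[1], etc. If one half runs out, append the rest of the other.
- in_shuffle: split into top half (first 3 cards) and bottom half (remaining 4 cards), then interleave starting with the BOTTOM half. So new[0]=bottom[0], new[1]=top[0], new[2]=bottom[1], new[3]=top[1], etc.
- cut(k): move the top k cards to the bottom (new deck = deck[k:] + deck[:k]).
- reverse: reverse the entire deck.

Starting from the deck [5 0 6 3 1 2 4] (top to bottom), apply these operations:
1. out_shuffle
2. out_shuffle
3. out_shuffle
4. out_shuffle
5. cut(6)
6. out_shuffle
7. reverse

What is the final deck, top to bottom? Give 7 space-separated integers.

Answer: 0 4 1 6 5 2 3

Derivation:
After op 1 (out_shuffle): [5 1 0 2 6 4 3]
After op 2 (out_shuffle): [5 6 1 4 0 3 2]
After op 3 (out_shuffle): [5 0 6 3 1 2 4]
After op 4 (out_shuffle): [5 1 0 2 6 4 3]
After op 5 (cut(6)): [3 5 1 0 2 6 4]
After op 6 (out_shuffle): [3 2 5 6 1 4 0]
After op 7 (reverse): [0 4 1 6 5 2 3]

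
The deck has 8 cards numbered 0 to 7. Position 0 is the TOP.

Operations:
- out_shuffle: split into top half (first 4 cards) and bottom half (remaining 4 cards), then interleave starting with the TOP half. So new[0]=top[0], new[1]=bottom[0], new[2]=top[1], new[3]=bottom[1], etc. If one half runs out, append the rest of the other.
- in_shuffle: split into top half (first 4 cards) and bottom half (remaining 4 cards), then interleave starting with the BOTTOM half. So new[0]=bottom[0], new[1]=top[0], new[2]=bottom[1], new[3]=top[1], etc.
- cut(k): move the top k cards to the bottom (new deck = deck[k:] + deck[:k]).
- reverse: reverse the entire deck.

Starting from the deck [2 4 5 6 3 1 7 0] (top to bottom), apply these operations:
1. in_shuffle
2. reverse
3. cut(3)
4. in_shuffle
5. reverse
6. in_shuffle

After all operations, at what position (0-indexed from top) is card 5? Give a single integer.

After op 1 (in_shuffle): [3 2 1 4 7 5 0 6]
After op 2 (reverse): [6 0 5 7 4 1 2 3]
After op 3 (cut(3)): [7 4 1 2 3 6 0 5]
After op 4 (in_shuffle): [3 7 6 4 0 1 5 2]
After op 5 (reverse): [2 5 1 0 4 6 7 3]
After op 6 (in_shuffle): [4 2 6 5 7 1 3 0]
Card 5 is at position 3.

Answer: 3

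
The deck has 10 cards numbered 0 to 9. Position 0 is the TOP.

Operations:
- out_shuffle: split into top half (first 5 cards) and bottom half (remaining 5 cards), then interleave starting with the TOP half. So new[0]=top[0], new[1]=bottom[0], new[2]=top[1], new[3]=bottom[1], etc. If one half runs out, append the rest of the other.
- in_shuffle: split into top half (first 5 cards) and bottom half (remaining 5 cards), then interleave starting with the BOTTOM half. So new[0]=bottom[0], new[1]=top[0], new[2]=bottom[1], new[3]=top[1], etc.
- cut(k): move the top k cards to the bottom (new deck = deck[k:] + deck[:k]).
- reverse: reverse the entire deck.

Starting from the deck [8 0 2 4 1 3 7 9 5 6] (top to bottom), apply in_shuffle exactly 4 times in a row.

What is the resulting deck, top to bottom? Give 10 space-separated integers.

After op 1 (in_shuffle): [3 8 7 0 9 2 5 4 6 1]
After op 2 (in_shuffle): [2 3 5 8 4 7 6 0 1 9]
After op 3 (in_shuffle): [7 2 6 3 0 5 1 8 9 4]
After op 4 (in_shuffle): [5 7 1 2 8 6 9 3 4 0]

Answer: 5 7 1 2 8 6 9 3 4 0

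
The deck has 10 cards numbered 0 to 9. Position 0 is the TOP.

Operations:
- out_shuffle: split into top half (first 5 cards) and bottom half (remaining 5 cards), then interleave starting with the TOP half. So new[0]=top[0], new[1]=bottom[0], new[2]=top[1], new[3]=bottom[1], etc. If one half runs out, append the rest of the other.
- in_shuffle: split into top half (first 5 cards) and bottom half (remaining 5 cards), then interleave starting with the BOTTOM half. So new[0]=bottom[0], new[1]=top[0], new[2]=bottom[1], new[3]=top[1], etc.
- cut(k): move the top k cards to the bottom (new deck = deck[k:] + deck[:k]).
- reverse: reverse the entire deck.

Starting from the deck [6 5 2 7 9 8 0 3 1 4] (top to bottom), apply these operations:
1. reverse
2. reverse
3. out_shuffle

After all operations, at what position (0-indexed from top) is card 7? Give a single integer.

After op 1 (reverse): [4 1 3 0 8 9 7 2 5 6]
After op 2 (reverse): [6 5 2 7 9 8 0 3 1 4]
After op 3 (out_shuffle): [6 8 5 0 2 3 7 1 9 4]
Card 7 is at position 6.

Answer: 6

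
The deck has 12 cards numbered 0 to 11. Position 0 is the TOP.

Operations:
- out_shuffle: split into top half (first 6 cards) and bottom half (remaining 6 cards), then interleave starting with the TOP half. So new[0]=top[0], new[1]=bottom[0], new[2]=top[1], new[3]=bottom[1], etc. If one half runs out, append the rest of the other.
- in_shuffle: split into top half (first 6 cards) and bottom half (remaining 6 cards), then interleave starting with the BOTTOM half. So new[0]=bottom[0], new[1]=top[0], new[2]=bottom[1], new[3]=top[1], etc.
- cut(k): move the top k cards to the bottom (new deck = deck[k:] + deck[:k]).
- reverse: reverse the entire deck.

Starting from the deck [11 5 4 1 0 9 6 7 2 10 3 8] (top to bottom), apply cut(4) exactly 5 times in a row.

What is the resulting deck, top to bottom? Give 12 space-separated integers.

After op 1 (cut(4)): [0 9 6 7 2 10 3 8 11 5 4 1]
After op 2 (cut(4)): [2 10 3 8 11 5 4 1 0 9 6 7]
After op 3 (cut(4)): [11 5 4 1 0 9 6 7 2 10 3 8]
After op 4 (cut(4)): [0 9 6 7 2 10 3 8 11 5 4 1]
After op 5 (cut(4)): [2 10 3 8 11 5 4 1 0 9 6 7]

Answer: 2 10 3 8 11 5 4 1 0 9 6 7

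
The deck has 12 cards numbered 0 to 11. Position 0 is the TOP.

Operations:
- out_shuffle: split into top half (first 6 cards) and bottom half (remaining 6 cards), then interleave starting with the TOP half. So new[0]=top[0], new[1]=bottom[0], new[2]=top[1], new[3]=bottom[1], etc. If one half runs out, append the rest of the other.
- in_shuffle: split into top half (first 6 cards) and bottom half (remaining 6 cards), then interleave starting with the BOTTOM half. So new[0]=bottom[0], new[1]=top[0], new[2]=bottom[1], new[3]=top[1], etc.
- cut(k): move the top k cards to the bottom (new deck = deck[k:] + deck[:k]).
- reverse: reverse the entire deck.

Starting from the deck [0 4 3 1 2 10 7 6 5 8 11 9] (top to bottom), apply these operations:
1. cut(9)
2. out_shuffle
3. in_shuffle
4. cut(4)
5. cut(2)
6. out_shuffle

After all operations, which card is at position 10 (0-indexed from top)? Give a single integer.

Answer: 10

Derivation:
After op 1 (cut(9)): [8 11 9 0 4 3 1 2 10 7 6 5]
After op 2 (out_shuffle): [8 1 11 2 9 10 0 7 4 6 3 5]
After op 3 (in_shuffle): [0 8 7 1 4 11 6 2 3 9 5 10]
After op 4 (cut(4)): [4 11 6 2 3 9 5 10 0 8 7 1]
After op 5 (cut(2)): [6 2 3 9 5 10 0 8 7 1 4 11]
After op 6 (out_shuffle): [6 0 2 8 3 7 9 1 5 4 10 11]
Position 10: card 10.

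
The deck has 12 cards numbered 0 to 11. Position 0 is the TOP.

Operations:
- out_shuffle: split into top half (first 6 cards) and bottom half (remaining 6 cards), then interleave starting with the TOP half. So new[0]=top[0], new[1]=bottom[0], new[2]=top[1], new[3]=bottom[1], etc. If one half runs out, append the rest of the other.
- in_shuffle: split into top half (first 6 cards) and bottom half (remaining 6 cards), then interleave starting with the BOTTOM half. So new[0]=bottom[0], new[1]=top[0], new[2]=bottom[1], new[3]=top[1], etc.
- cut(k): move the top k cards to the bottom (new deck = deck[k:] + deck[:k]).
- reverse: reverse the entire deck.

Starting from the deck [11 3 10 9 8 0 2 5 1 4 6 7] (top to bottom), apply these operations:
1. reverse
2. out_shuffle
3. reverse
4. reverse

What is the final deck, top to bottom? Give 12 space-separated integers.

Answer: 7 0 6 8 4 9 1 10 5 3 2 11

Derivation:
After op 1 (reverse): [7 6 4 1 5 2 0 8 9 10 3 11]
After op 2 (out_shuffle): [7 0 6 8 4 9 1 10 5 3 2 11]
After op 3 (reverse): [11 2 3 5 10 1 9 4 8 6 0 7]
After op 4 (reverse): [7 0 6 8 4 9 1 10 5 3 2 11]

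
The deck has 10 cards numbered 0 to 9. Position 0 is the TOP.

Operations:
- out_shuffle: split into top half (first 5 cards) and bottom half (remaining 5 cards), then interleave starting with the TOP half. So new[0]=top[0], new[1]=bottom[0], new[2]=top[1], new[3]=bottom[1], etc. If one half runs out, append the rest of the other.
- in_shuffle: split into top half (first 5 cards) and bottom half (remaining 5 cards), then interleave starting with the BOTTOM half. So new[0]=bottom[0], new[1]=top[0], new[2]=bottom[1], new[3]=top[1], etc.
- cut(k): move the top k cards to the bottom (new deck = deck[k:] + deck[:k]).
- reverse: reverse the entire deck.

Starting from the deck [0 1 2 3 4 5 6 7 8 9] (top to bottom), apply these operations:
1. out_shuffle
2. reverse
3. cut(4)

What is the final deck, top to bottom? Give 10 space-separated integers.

Answer: 7 2 6 1 5 0 9 4 8 3

Derivation:
After op 1 (out_shuffle): [0 5 1 6 2 7 3 8 4 9]
After op 2 (reverse): [9 4 8 3 7 2 6 1 5 0]
After op 3 (cut(4)): [7 2 6 1 5 0 9 4 8 3]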